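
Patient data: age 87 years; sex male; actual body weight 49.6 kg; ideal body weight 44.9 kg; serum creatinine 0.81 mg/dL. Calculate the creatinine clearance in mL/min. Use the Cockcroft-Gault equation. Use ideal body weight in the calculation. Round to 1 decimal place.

40.8 mL/min

CrCl = (140 − 87) × 44.9 / (72 × 0.81) = 2379.7 / 58.32 ≈ 40.8 mL/min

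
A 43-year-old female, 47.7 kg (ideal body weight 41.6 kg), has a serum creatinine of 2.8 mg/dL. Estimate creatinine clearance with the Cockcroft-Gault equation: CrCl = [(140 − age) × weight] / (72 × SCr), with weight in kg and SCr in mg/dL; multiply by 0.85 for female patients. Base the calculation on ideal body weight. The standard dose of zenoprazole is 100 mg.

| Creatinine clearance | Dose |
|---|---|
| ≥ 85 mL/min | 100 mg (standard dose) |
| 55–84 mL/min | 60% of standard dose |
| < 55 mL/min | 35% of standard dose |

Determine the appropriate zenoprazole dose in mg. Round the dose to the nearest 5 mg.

35 mg

CrCl = (140 − 43) × 41.6 / (72 × 2.8) × 0.85 = 4035.2 / 201.60 × 0.85 ≈ 17.0 mL/min
CrCl ≈ 17 mL/min → bracket < 55 mL/min.
35% of 100 mg = 35 mg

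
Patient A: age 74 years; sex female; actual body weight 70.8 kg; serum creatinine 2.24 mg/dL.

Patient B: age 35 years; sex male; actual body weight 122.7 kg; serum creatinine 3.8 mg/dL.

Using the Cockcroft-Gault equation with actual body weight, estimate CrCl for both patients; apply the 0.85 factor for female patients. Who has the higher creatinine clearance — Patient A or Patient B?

Patient A: CrCl = (140 − 74) × 70.8 / (72 × 2.24) × 0.85 = 4672.8 / 161.28 × 0.85 ≈ 24.6 mL/min
Patient B: CrCl = (140 − 35) × 122.7 / (72 × 3.8) = 12883.5 / 273.60 ≈ 47.1 mL/min
24.6 vs 47.1 mL/min → Patient B is higher.

Patient B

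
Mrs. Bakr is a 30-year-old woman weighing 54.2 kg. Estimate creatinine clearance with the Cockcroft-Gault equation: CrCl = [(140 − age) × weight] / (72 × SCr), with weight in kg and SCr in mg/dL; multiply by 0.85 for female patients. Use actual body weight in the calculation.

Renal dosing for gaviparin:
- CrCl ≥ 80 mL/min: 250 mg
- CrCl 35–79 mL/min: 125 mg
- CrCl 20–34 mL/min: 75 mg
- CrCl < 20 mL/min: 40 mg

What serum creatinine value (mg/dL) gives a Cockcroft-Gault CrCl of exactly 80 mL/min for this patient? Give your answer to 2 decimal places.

0.88 mg/dL

Standard dose requires CrCl ≥ 80 mL/min.
Set (140 − 30) × 54.2 × 0.85 / (72 × SCr) = 80
SCr = (140 − 30) × 54.2 × 0.85 / (72 × 80) = 0.880 mg/dL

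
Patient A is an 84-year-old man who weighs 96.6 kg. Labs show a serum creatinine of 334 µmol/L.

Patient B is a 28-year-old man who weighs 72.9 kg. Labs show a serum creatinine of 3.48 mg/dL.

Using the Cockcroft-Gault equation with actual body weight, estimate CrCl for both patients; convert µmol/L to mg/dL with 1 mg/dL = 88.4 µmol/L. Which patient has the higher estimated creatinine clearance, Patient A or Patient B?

Patient A: SCr = 334 / 88.4 = 3.778 mg/dL
Patient A: CrCl = (140 − 84) × 96.6 / (72 × 3.778) = 5409.6 / 272.02 ≈ 19.9 mL/min
Patient B: CrCl = (140 − 28) × 72.9 / (72 × 3.48) = 8164.8 / 250.56 ≈ 32.6 mL/min
19.9 vs 32.6 mL/min → Patient B is higher.

Patient B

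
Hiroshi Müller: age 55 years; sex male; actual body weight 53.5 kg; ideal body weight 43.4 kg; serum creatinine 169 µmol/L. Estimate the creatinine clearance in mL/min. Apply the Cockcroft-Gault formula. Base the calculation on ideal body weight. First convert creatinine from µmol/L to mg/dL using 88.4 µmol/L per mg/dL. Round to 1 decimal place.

SCr = 169 / 88.4 = 1.912 mg/dL
CrCl = (140 − 55) × 43.4 / (72 × 1.912) = 3689.0 / 137.66 ≈ 26.8 mL/min

26.8 mL/min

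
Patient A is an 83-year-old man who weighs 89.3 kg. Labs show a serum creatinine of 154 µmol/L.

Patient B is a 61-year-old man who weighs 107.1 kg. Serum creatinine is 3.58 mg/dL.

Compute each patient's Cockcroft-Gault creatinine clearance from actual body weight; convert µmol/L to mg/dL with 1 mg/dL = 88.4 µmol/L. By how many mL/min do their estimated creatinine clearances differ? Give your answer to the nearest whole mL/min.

Patient A: SCr = 154 / 88.4 = 1.742 mg/dL
Patient A: CrCl = (140 − 83) × 89.3 / (72 × 1.742) = 5090.1 / 125.42 ≈ 40.6 mL/min
Patient B: CrCl = (140 − 61) × 107.1 / (72 × 3.58) = 8460.9 / 257.76 ≈ 32.8 mL/min
|40.6 − 32.8| = 7.8 mL/min

8 mL/min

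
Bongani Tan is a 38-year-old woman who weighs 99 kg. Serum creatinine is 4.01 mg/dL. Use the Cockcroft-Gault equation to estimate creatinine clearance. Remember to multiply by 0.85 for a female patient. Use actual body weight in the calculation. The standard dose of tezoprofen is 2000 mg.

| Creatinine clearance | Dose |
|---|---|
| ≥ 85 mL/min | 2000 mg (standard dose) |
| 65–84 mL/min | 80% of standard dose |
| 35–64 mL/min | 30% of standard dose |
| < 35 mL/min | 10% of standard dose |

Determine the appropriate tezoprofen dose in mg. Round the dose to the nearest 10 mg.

CrCl = (140 − 38) × 99 / (72 × 4.01) × 0.85 = 10098.0 / 288.72 × 0.85 ≈ 29.7 mL/min
CrCl ≈ 30 mL/min → bracket < 35 mL/min.
10% of 2000 mg = 200 mg

200 mg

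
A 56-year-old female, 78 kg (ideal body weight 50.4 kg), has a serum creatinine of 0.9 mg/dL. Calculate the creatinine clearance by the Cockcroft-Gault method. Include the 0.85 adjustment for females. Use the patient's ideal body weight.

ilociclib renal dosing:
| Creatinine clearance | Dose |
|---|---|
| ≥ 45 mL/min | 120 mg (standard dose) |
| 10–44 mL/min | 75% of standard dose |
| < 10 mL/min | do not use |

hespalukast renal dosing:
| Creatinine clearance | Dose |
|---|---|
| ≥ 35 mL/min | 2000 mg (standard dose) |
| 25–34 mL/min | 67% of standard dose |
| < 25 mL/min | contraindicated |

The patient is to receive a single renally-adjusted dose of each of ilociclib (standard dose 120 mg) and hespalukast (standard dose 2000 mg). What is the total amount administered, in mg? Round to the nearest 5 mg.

CrCl = (140 − 56) × 50.4 / (72 × 0.9) × 0.85 = 4233.6 / 64.80 × 0.85 ≈ 55.5 mL/min
CrCl ≈ 56 mL/min.
ilociclib: ≥ 45 mL/min → 100% of 120 mg = 120 mg.
hespalukast: ≥ 35 mL/min → 100% of 2000 mg = 2000 mg.
Total = 120 + 2000 = 2120 mg.

2120 mg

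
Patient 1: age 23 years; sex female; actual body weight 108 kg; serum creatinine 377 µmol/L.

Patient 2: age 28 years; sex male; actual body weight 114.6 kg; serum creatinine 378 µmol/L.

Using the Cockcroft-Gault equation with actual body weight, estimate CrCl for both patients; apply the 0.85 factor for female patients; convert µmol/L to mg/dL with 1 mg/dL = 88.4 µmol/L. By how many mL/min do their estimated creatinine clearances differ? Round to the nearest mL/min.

Patient 1: SCr = 377 / 88.4 = 4.265 mg/dL
Patient 1: CrCl = (140 − 23) × 108 / (72 × 4.265) × 0.85 = 12636.0 / 307.08 × 0.85 ≈ 35.0 mL/min
Patient 2: SCr = 378 / 88.4 = 4.276 mg/dL
Patient 2: CrCl = (140 − 28) × 114.6 / (72 × 4.276) = 12835.2 / 307.87 ≈ 41.7 mL/min
|35.0 − 41.7| = 6.7 mL/min

7 mL/min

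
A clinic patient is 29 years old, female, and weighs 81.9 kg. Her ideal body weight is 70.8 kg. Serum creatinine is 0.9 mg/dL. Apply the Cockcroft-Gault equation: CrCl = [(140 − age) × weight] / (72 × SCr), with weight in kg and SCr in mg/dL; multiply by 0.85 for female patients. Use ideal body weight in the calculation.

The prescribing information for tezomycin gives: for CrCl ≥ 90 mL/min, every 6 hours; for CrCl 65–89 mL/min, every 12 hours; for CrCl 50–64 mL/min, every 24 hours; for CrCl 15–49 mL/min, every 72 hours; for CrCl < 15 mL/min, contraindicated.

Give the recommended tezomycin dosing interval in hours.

every 6 hours

CrCl = (140 − 29) × 70.8 / (72 × 0.9) × 0.85 = 7858.8 / 64.80 × 0.85 ≈ 103.1 mL/min
CrCl ≈ 103 mL/min → bracket ≥ 90 mL/min → every 6 hours.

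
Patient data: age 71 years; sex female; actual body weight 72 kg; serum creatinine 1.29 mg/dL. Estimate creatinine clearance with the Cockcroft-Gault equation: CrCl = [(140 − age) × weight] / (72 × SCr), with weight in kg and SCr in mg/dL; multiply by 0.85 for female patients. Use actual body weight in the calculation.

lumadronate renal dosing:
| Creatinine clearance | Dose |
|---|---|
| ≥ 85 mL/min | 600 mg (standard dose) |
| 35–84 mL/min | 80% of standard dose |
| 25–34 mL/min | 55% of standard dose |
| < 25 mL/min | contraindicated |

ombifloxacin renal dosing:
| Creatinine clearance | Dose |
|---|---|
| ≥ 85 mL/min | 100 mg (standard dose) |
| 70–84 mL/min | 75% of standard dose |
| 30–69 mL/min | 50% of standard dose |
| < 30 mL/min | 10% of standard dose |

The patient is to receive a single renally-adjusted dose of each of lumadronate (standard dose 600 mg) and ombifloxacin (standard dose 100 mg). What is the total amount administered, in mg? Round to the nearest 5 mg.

530 mg

CrCl = (140 − 71) × 72 / (72 × 1.29) × 0.85 = 4968.0 / 92.88 × 0.85 ≈ 45.5 mL/min
CrCl ≈ 45 mL/min.
lumadronate: 35–84 mL/min → 80% of 600 mg = 480 mg.
ombifloxacin: 30–69 mL/min → 50% of 100 mg = 50 mg.
Total = 480 + 50 = 530 mg.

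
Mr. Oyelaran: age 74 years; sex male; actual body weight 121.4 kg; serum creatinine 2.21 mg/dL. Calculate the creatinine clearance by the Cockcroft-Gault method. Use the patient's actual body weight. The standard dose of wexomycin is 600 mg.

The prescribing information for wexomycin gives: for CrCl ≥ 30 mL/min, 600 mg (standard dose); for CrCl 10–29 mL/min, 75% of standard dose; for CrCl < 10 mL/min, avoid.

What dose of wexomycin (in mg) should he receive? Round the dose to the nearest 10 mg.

CrCl = (140 − 74) × 121.4 / (72 × 2.21) = 8012.4 / 159.12 ≈ 50.4 mL/min
CrCl ≈ 50 mL/min → bracket ≥ 30 mL/min.
100% of 600 mg = 600 mg

600 mg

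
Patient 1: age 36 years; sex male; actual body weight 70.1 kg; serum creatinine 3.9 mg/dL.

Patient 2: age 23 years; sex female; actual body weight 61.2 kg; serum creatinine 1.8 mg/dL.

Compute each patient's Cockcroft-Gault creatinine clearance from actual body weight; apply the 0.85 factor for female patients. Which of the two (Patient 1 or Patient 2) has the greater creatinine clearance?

Patient 1: CrCl = (140 − 36) × 70.1 / (72 × 3.9) = 7290.4 / 280.80 ≈ 26.0 mL/min
Patient 2: CrCl = (140 − 23) × 61.2 / (72 × 1.8) × 0.85 = 7160.4 / 129.60 × 0.85 ≈ 47.0 mL/min
26.0 vs 47.0 mL/min → Patient 2 is higher.

Patient 2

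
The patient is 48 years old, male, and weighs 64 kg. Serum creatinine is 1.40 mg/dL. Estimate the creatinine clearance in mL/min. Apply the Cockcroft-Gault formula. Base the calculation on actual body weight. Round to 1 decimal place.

58.4 mL/min

CrCl = (140 − 48) × 64 / (72 × 1.4) = 5888.0 / 100.80 ≈ 58.4 mL/min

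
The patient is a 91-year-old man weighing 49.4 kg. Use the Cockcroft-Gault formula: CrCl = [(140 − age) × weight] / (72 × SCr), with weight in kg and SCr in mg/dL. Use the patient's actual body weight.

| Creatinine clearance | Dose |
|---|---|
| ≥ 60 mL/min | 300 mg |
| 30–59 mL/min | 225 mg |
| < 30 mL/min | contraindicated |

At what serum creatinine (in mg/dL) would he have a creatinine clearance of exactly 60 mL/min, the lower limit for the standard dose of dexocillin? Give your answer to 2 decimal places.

Standard dose requires CrCl ≥ 60 mL/min.
Set (140 − 91) × 49.4 / (72 × SCr) = 60
SCr = (140 − 91) × 49.4 / (72 × 60) = 0.560 mg/dL

0.56 mg/dL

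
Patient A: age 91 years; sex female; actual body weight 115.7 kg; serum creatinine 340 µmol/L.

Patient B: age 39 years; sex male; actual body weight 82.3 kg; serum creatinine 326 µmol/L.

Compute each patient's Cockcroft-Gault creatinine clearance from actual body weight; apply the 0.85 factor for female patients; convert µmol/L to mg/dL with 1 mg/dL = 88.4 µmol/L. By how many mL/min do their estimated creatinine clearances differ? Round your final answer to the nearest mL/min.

14 mL/min

Patient A: SCr = 340 / 88.4 = 3.846 mg/dL
Patient A: CrCl = (140 − 91) × 115.7 / (72 × 3.846) × 0.85 = 5669.3 / 276.91 × 0.85 ≈ 17.4 mL/min
Patient B: SCr = 326 / 88.4 = 3.688 mg/dL
Patient B: CrCl = (140 − 39) × 82.3 / (72 × 3.688) = 8312.3 / 265.54 ≈ 31.3 mL/min
|17.4 − 31.3| = 13.9 mL/min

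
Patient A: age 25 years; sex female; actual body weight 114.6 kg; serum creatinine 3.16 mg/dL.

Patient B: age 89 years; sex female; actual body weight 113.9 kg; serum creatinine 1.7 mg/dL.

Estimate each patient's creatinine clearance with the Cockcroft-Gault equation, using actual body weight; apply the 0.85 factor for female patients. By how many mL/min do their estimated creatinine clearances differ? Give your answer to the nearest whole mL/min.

Patient A: CrCl = (140 − 25) × 114.6 / (72 × 3.16) × 0.85 = 13179.0 / 227.52 × 0.85 ≈ 49.2 mL/min
Patient B: CrCl = (140 − 89) × 113.9 / (72 × 1.7) × 0.85 = 5808.9 / 122.40 × 0.85 ≈ 40.3 mL/min
|49.2 − 40.3| = 8.9 mL/min

9 mL/min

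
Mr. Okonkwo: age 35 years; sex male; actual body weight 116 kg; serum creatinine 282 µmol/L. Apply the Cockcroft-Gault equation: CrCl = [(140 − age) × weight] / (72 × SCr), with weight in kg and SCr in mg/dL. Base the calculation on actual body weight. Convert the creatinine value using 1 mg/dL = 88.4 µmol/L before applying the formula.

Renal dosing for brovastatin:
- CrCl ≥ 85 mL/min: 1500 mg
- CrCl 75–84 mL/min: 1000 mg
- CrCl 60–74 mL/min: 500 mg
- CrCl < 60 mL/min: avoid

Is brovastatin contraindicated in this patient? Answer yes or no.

SCr = 282 / 88.4 = 3.19 mg/dL
CrCl = (140 − 35) × 116 / (72 × 3.19) = 12180.0 / 229.68 ≈ 53.0 mL/min
CrCl ≈ 53 mL/min, which is < 60 mL/min.

yes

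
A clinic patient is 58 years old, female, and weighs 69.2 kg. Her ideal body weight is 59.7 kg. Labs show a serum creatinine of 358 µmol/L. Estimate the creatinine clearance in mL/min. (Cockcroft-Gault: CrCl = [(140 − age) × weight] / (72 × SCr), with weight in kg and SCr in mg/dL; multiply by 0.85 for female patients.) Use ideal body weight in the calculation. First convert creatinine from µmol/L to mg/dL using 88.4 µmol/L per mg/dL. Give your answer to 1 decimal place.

SCr = 358 / 88.4 = 4.05 mg/dL
CrCl = (140 − 58) × 59.7 / (72 × 4.05) × 0.85 = 4895.4 / 291.60 × 0.85 ≈ 14.3 mL/min

14.3 mL/min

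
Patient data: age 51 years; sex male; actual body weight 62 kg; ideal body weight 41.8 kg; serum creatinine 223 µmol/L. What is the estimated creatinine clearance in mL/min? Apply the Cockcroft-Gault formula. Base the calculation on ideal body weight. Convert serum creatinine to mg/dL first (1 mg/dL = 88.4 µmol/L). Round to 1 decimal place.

20.5 mL/min

SCr = 223 / 88.4 = 2.523 mg/dL
CrCl = (140 − 51) × 41.8 / (72 × 2.523) = 3720.2 / 181.66 ≈ 20.5 mL/min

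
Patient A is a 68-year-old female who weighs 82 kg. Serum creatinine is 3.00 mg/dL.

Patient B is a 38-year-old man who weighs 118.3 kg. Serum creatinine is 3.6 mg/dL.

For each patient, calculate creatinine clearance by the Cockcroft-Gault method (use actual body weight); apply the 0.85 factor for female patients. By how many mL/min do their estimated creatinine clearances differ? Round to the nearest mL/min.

23 mL/min

Patient A: CrCl = (140 − 68) × 82 / (72 × 3) × 0.85 = 5904.0 / 216.00 × 0.85 ≈ 23.2 mL/min
Patient B: CrCl = (140 − 38) × 118.3 / (72 × 3.6) = 12066.6 / 259.20 ≈ 46.6 mL/min
|23.2 − 46.6| = 23.4 mL/min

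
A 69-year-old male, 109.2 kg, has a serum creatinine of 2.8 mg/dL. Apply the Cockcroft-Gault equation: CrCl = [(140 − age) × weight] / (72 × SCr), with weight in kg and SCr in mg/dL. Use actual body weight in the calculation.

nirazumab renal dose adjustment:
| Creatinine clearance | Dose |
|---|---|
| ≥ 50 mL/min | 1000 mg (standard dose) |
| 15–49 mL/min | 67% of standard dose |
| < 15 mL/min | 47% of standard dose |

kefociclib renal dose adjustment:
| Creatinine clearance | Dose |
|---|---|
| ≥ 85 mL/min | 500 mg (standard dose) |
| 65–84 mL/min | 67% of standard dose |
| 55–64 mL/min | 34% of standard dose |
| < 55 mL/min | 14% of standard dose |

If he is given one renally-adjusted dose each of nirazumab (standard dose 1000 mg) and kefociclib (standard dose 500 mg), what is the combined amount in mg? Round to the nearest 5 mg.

CrCl = (140 − 69) × 109.2 / (72 × 2.8) = 7753.2 / 201.60 ≈ 38.5 mL/min
CrCl ≈ 38 mL/min.
nirazumab: 15–49 mL/min → 67% of 1000 mg = 670 mg.
kefociclib: < 55 mL/min → 14% of 500 mg = 70 mg.
Total = 670 + 70 = 740 mg.

740 mg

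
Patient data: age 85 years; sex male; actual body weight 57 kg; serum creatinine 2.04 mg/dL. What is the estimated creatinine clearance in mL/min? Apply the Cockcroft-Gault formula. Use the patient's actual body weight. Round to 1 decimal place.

21.3 mL/min

CrCl = (140 − 85) × 57 / (72 × 2.04) = 3135.0 / 146.88 ≈ 21.3 mL/min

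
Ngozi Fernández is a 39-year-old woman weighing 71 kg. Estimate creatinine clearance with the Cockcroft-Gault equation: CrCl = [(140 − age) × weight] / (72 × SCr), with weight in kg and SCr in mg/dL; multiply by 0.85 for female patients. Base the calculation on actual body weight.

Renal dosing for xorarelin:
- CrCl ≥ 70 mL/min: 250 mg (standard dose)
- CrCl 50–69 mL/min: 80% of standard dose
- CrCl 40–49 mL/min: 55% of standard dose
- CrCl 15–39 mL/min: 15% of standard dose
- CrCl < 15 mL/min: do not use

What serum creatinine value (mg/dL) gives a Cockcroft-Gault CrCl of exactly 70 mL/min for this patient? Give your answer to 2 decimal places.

Standard dose requires CrCl ≥ 70 mL/min.
Set (140 − 39) × 71 × 0.85 / (72 × SCr) = 70
SCr = (140 − 39) × 71 × 0.85 / (72 × 70) = 1.209 mg/dL

1.21 mg/dL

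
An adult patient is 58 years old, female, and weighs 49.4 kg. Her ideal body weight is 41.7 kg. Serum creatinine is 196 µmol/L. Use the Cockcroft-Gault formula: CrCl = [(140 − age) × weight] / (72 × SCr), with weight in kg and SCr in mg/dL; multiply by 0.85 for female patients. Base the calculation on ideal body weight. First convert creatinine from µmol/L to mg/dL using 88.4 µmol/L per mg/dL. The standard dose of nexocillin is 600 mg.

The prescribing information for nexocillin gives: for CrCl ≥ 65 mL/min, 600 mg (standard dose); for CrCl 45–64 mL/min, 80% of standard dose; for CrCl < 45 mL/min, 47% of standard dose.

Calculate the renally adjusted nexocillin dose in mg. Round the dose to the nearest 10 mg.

280 mg

SCr = 196 / 88.4 = 2.217 mg/dL
CrCl = (140 − 58) × 41.7 / (72 × 2.217) × 0.85 = 3419.4 / 159.62 × 0.85 ≈ 18.2 mL/min
CrCl ≈ 18 mL/min → bracket < 45 mL/min.
47% of 600 mg = 282 mg → 280 mg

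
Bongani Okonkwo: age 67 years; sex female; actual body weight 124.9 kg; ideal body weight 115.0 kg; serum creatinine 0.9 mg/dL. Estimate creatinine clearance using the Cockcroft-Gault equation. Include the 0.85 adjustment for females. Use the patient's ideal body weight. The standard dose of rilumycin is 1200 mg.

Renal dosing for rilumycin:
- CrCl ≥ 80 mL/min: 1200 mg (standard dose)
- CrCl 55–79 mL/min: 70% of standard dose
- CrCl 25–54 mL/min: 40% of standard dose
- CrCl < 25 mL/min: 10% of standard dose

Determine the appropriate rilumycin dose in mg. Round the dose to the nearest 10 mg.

CrCl = (140 − 67) × 115 / (72 × 0.9) × 0.85 = 8395.0 / 64.80 × 0.85 ≈ 110.1 mL/min
CrCl ≈ 110 mL/min → bracket ≥ 80 mL/min.
100% of 1200 mg = 1200 mg

1200 mg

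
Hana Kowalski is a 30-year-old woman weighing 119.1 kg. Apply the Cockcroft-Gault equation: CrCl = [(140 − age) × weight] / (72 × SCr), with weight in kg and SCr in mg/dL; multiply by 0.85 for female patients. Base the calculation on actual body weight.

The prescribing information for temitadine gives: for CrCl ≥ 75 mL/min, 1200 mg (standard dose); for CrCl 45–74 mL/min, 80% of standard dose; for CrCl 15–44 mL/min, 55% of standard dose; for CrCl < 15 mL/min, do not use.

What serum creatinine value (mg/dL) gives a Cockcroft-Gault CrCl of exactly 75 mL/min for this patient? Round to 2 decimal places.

2.06 mg/dL

Standard dose requires CrCl ≥ 75 mL/min.
Set (140 − 30) × 119.1 × 0.85 / (72 × SCr) = 75
SCr = (140 − 30) × 119.1 × 0.85 / (72 × 75) = 2.062 mg/dL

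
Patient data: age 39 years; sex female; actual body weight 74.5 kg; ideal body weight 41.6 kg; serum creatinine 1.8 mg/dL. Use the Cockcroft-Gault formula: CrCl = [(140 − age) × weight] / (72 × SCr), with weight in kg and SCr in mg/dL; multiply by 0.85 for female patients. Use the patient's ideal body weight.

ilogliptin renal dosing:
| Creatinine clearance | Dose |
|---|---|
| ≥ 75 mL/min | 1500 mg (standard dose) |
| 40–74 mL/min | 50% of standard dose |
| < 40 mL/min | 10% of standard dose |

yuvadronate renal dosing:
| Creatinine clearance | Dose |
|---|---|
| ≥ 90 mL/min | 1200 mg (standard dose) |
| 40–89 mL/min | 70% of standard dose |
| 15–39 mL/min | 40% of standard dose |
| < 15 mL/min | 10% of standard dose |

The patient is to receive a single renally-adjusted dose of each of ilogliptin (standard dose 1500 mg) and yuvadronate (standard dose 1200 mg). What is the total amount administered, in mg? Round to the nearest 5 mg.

CrCl = (140 − 39) × 41.6 / (72 × 1.8) × 0.85 = 4201.6 / 129.60 × 0.85 ≈ 27.6 mL/min
CrCl ≈ 28 mL/min.
ilogliptin: < 40 mL/min → 10% of 1500 mg = 150 mg.
yuvadronate: 15–39 mL/min → 40% of 1200 mg = 480 mg.
Total = 150 + 480 = 630 mg.

630 mg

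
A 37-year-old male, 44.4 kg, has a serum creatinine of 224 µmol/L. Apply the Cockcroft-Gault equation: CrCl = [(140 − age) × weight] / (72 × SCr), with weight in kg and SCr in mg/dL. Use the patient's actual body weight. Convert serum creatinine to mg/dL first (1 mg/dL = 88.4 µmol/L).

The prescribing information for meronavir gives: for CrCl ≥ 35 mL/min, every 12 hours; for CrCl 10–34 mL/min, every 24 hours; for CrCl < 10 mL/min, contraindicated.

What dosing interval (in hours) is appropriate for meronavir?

SCr = 224 / 88.4 = 2.534 mg/dL
CrCl = (140 − 37) × 44.4 / (72 × 2.534) = 4573.2 / 182.45 ≈ 25.1 mL/min
CrCl ≈ 25 mL/min → bracket 10–34 mL/min → every 24 hours.

every 24 hours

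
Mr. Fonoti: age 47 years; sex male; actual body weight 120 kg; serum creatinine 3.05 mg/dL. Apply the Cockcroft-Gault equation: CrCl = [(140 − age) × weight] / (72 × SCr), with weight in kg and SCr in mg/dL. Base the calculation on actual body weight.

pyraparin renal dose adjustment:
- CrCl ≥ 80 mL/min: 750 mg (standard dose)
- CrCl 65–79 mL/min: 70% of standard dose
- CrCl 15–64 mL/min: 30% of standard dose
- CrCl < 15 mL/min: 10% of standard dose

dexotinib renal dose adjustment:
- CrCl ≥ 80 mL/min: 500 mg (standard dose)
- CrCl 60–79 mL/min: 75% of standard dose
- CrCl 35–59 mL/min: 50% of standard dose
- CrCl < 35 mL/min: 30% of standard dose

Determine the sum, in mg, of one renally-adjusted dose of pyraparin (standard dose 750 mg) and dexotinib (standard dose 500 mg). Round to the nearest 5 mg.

CrCl = (140 − 47) × 120 / (72 × 3.05) = 11160.0 / 219.60 ≈ 50.8 mL/min
CrCl ≈ 51 mL/min.
pyraparin: 15–64 mL/min → 30% of 750 mg = 225 mg.
dexotinib: 35–59 mL/min → 50% of 500 mg = 250 mg.
Total = 225 + 250 = 475 mg.

475 mg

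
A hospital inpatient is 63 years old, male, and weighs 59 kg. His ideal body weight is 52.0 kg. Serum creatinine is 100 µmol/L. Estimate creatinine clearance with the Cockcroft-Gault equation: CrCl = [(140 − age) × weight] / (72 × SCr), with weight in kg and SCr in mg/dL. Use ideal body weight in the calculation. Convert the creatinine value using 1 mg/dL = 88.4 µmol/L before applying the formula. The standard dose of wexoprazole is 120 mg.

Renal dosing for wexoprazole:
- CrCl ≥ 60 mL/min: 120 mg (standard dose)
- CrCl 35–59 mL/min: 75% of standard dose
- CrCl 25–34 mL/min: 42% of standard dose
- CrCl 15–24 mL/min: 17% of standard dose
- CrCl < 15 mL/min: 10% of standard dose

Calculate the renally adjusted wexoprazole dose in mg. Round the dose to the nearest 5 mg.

90 mg

SCr = 100 / 88.4 = 1.131 mg/dL
CrCl = (140 − 63) × 52 / (72 × 1.131) = 4004.0 / 81.43 ≈ 49.2 mL/min
CrCl ≈ 49 mL/min → bracket 35–59 mL/min.
75% of 120 mg = 90 mg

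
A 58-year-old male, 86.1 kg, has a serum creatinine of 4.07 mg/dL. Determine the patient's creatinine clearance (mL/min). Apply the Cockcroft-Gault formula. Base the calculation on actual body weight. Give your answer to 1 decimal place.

CrCl = (140 − 58) × 86.1 / (72 × 4.07) = 7060.2 / 293.04 ≈ 24.1 mL/min

24.1 mL/min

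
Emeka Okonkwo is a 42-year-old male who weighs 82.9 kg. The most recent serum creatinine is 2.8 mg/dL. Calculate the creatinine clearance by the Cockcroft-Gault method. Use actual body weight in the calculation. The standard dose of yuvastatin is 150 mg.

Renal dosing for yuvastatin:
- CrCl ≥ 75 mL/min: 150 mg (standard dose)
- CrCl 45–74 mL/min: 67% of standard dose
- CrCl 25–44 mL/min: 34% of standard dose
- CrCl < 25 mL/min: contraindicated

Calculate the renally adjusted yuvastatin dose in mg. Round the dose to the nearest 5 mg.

50 mg

CrCl = (140 − 42) × 82.9 / (72 × 2.8) = 8124.2 / 201.60 ≈ 40.3 mL/min
CrCl ≈ 40 mL/min → bracket 25–44 mL/min.
34% of 150 mg = 51 mg → 50 mg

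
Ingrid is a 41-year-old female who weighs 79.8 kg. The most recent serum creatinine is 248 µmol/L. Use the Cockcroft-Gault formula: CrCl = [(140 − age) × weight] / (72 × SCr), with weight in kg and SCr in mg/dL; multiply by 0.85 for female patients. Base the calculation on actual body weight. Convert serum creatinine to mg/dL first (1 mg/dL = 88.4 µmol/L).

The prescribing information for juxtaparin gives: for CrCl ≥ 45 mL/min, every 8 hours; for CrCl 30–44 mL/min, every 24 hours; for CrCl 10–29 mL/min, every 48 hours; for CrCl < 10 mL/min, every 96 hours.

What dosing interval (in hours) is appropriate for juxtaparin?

every 24 hours

SCr = 248 / 88.4 = 2.805 mg/dL
CrCl = (140 − 41) × 79.8 / (72 × 2.805) × 0.85 = 7900.2 / 201.96 × 0.85 ≈ 33.2 mL/min
CrCl ≈ 33 mL/min → bracket 30–44 mL/min → every 24 hours.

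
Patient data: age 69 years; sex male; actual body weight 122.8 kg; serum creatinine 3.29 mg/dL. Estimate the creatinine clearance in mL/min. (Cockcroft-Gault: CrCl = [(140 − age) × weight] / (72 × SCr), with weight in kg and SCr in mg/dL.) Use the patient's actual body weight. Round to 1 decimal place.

36.8 mL/min

CrCl = (140 − 69) × 122.8 / (72 × 3.29) = 8718.8 / 236.88 ≈ 36.8 mL/min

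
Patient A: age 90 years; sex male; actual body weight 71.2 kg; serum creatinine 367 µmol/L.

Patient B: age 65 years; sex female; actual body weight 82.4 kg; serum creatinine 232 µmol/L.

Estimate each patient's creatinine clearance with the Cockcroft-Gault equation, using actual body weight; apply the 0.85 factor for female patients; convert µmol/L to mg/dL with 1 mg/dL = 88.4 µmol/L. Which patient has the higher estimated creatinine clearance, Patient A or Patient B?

Patient A: SCr = 367 / 88.4 = 4.152 mg/dL
Patient A: CrCl = (140 − 90) × 71.2 / (72 × 4.152) = 3560.0 / 298.94 ≈ 11.9 mL/min
Patient B: SCr = 232 / 88.4 = 2.624 mg/dL
Patient B: CrCl = (140 − 65) × 82.4 / (72 × 2.624) × 0.85 = 6180.0 / 188.93 × 0.85 ≈ 27.8 mL/min
11.9 vs 27.8 mL/min → Patient B is higher.

Patient B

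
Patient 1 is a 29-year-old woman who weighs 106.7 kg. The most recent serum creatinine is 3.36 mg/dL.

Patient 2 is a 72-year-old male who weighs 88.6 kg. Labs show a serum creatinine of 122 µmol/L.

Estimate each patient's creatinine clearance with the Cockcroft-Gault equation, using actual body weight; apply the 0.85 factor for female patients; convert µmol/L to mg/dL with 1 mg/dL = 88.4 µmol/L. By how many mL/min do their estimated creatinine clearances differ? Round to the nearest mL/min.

19 mL/min

Patient 1: CrCl = (140 − 29) × 106.7 / (72 × 3.36) × 0.85 = 11843.7 / 241.92 × 0.85 ≈ 41.6 mL/min
Patient 2: SCr = 122 / 88.4 = 1.38 mg/dL
Patient 2: CrCl = (140 − 72) × 88.6 / (72 × 1.38) = 6024.8 / 99.36 ≈ 60.6 mL/min
|41.6 − 60.6| = 19.0 mL/min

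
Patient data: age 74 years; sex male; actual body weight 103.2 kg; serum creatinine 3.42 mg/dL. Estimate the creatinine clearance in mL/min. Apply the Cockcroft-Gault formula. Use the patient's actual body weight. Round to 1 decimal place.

27.7 mL/min

CrCl = (140 − 74) × 103.2 / (72 × 3.42) = 6811.2 / 246.24 ≈ 27.7 mL/min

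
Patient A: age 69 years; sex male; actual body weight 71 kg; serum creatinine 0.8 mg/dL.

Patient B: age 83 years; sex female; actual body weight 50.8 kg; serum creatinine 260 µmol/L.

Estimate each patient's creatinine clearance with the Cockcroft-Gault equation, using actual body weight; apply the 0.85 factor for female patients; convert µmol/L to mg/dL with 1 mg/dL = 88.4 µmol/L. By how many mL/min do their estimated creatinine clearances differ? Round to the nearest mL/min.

Patient A: CrCl = (140 − 69) × 71 / (72 × 0.8) = 5041.0 / 57.60 ≈ 87.5 mL/min
Patient B: SCr = 260 / 88.4 = 2.941 mg/dL
Patient B: CrCl = (140 − 83) × 50.8 / (72 × 2.941) × 0.85 = 2895.6 / 211.75 × 0.85 ≈ 11.6 mL/min
|87.5 − 11.6| = 75.9 mL/min

76 mL/min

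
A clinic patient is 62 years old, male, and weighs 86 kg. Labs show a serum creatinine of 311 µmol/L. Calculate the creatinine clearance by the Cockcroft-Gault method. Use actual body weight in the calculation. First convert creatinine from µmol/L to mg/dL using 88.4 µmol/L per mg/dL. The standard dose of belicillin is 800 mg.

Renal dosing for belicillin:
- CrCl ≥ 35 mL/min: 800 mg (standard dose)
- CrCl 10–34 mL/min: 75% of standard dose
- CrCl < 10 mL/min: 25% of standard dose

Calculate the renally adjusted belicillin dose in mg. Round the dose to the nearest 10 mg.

SCr = 311 / 88.4 = 3.518 mg/dL
CrCl = (140 − 62) × 86 / (72 × 3.518) = 6708.0 / 253.30 ≈ 26.5 mL/min
CrCl ≈ 26 mL/min → bracket 10–34 mL/min.
75% of 800 mg = 600 mg

600 mg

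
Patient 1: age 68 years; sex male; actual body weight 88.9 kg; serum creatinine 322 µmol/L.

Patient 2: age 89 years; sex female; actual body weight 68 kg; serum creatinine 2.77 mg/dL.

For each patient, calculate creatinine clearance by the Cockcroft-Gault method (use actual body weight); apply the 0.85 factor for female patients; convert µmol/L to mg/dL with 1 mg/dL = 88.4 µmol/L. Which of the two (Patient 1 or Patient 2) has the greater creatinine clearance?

Patient 1: SCr = 322 / 88.4 = 3.643 mg/dL
Patient 1: CrCl = (140 − 68) × 88.9 / (72 × 3.643) = 6400.8 / 262.30 ≈ 24.4 mL/min
Patient 2: CrCl = (140 − 89) × 68 / (72 × 2.77) × 0.85 = 3468.0 / 199.44 × 0.85 ≈ 14.8 mL/min
24.4 vs 14.8 mL/min → Patient 1 is higher.

Patient 1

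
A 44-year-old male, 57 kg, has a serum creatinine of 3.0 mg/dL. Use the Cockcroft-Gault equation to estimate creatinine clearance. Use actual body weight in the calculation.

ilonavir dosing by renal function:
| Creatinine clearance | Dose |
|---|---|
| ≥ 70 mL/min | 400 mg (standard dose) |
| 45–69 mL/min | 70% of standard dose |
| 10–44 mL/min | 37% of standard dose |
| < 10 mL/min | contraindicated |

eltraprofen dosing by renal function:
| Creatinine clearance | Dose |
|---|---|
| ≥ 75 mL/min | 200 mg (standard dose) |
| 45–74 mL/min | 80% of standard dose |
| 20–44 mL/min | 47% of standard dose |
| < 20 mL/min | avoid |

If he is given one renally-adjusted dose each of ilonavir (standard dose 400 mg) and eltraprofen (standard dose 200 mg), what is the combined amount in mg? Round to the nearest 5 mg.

CrCl = (140 − 44) × 57 / (72 × 3) = 5472.0 / 216.00 ≈ 25.3 mL/min
CrCl ≈ 25 mL/min.
ilonavir: 10–44 mL/min → 37% of 400 mg = 148 mg.
eltraprofen: 20–44 mL/min → 47% of 200 mg = 94 mg.
Total = 148 + 94 = 242 mg.

240 mg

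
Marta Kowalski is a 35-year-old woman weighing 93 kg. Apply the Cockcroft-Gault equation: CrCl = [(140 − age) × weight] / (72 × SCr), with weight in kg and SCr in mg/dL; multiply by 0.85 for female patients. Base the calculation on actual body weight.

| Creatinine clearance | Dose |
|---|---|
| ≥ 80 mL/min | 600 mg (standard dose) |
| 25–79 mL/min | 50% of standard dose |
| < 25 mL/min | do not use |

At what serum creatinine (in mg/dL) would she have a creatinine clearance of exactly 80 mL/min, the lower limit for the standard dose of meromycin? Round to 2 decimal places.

Standard dose requires CrCl ≥ 80 mL/min.
Set (140 − 35) × 93 × 0.85 / (72 × SCr) = 80
SCr = (140 − 35) × 93 × 0.85 / (72 × 80) = 1.441 mg/dL

1.44 mg/dL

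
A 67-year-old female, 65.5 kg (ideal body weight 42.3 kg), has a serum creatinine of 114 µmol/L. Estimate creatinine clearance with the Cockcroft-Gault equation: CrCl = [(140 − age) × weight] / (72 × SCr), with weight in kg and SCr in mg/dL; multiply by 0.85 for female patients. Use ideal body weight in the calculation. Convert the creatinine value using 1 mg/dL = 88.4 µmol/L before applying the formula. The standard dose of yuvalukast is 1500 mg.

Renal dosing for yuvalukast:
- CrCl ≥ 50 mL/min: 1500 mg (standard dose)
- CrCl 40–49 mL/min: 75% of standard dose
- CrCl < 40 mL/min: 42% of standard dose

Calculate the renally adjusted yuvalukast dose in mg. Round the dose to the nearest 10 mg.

SCr = 114 / 88.4 = 1.29 mg/dL
CrCl = (140 − 67) × 42.3 / (72 × 1.29) × 0.85 = 3087.9 / 92.88 × 0.85 ≈ 28.3 mL/min
CrCl ≈ 28 mL/min → bracket < 40 mL/min.
42% of 1500 mg = 630 mg

630 mg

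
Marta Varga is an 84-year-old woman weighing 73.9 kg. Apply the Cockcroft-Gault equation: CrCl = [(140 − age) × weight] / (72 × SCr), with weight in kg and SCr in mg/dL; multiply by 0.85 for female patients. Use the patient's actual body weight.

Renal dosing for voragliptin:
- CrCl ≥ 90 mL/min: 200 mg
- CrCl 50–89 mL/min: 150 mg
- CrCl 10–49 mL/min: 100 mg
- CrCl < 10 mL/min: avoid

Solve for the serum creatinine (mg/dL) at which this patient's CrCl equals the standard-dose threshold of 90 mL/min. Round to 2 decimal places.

Standard dose requires CrCl ≥ 90 mL/min.
Set (140 − 84) × 73.9 × 0.85 / (72 × SCr) = 90
SCr = (140 − 84) × 73.9 × 0.85 / (72 × 90) = 0.543 mg/dL

0.54 mg/dL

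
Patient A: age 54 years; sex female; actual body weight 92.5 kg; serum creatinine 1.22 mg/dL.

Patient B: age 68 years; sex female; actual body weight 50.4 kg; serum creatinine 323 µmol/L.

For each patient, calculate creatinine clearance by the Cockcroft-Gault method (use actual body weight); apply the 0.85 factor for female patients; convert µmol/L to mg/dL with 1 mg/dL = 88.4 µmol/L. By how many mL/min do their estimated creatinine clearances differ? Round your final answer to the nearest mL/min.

Patient A: CrCl = (140 − 54) × 92.5 / (72 × 1.22) × 0.85 = 7955.0 / 87.84 × 0.85 ≈ 77.0 mL/min
Patient B: SCr = 323 / 88.4 = 3.654 mg/dL
Patient B: CrCl = (140 − 68) × 50.4 / (72 × 3.654) × 0.85 = 3628.8 / 263.09 × 0.85 ≈ 11.7 mL/min
|77.0 − 11.7| = 65.3 mL/min

65 mL/min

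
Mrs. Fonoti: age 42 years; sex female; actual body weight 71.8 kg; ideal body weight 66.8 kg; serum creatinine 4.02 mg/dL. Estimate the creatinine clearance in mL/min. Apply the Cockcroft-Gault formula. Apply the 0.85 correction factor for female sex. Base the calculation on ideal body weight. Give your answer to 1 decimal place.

19.2 mL/min

CrCl = (140 − 42) × 66.8 / (72 × 4.02) × 0.85 = 6546.4 / 289.44 × 0.85 ≈ 19.2 mL/min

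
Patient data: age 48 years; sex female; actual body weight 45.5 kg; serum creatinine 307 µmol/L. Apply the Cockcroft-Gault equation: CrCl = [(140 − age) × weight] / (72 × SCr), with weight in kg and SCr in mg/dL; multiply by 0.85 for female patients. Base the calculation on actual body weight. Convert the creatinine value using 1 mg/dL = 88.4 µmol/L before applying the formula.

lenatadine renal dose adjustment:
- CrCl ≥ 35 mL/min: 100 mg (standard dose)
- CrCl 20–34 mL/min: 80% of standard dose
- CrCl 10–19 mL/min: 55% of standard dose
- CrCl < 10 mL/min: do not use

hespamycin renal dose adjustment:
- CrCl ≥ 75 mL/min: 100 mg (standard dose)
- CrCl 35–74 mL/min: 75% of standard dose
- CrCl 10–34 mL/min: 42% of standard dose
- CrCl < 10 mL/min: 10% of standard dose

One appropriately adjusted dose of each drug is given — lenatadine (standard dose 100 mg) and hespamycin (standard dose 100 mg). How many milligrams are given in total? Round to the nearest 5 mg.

95 mg

SCr = 307 / 88.4 = 3.473 mg/dL
CrCl = (140 − 48) × 45.5 / (72 × 3.473) × 0.85 = 4186.0 / 250.06 × 0.85 ≈ 14.2 mL/min
CrCl ≈ 14 mL/min.
lenatadine: 10–19 mL/min → 55% of 100 mg = 55 mg.
hespamycin: 10–34 mL/min → 42% of 100 mg = 42 mg.
Total = 55 + 42 = 97 mg.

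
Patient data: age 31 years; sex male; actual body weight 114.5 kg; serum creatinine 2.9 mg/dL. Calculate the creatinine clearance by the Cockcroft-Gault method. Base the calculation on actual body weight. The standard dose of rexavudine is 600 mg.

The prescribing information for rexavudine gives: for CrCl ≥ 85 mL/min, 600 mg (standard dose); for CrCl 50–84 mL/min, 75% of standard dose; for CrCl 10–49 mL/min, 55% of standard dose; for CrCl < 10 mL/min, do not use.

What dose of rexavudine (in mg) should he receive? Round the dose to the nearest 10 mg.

CrCl = (140 − 31) × 114.5 / (72 × 2.9) = 12480.5 / 208.80 ≈ 59.8 mL/min
CrCl ≈ 60 mL/min → bracket 50–84 mL/min.
75% of 600 mg = 450 mg

450 mg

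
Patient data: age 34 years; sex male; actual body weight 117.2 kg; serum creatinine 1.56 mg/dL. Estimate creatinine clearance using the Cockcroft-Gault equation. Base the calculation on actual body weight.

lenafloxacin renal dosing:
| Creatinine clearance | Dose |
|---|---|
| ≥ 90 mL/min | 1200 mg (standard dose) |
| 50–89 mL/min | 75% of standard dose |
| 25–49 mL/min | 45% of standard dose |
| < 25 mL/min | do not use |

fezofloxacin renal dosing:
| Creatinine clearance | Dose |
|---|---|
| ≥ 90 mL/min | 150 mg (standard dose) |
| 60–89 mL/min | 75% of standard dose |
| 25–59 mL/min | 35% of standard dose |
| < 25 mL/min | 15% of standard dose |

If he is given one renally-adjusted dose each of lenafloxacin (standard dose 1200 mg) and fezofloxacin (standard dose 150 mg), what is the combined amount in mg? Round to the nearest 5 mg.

CrCl = (140 − 34) × 117.2 / (72 × 1.56) = 12423.2 / 112.32 ≈ 110.6 mL/min
CrCl ≈ 111 mL/min.
lenafloxacin: ≥ 90 mL/min → 100% of 1200 mg = 1200 mg.
fezofloxacin: ≥ 90 mL/min → 100% of 150 mg = 150 mg.
Total = 1200 + 150 = 1350 mg.

1350 mg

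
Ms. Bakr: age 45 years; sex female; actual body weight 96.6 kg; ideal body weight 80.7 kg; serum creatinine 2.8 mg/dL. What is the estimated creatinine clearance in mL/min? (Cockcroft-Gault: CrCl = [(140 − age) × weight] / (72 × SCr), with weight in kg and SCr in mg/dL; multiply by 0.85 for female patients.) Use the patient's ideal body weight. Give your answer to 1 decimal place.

CrCl = (140 − 45) × 80.7 / (72 × 2.8) × 0.85 = 7666.5 / 201.60 × 0.85 ≈ 32.3 mL/min

32.3 mL/min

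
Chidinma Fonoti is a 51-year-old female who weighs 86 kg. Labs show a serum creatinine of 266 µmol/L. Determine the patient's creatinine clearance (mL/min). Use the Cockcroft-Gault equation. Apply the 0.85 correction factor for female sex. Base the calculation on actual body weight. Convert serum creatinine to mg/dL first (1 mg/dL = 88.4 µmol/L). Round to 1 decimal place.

30.0 mL/min

SCr = 266 / 88.4 = 3.009 mg/dL
CrCl = (140 − 51) × 86 / (72 × 3.009) × 0.85 = 7654.0 / 216.65 × 0.85 ≈ 30.0 mL/min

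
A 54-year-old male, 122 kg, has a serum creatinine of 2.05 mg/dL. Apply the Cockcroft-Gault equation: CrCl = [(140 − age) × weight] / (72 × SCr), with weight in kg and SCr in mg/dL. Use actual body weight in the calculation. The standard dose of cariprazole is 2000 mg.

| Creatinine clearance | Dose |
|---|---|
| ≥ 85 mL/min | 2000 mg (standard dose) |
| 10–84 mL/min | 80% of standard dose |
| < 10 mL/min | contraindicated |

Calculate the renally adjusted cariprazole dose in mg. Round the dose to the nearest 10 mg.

CrCl = (140 − 54) × 122 / (72 × 2.05) = 10492.0 / 147.60 ≈ 71.1 mL/min
CrCl ≈ 71 mL/min → bracket 10–84 mL/min.
80% of 2000 mg = 1600 mg

1600 mg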